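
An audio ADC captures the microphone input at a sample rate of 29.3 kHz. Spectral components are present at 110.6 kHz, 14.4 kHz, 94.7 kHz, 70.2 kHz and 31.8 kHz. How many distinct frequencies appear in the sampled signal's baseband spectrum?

5

fs/2 = 14.65 kHz.
110.6 kHz mod fs = 22.7 kHz.
22.7 kHz > fs/2 = 14.65 kHz, folds to fs − 22.7 kHz = 6.6 kHz.
14.4 kHz ≤ fs/2 = 14.65 kHz, passes unchanged.
94.7 kHz mod fs = 6.8 kHz.
6.8 kHz ≤ fs/2 = 14.65 kHz, appears at 6.8 kHz.
70.2 kHz mod fs = 11.6 kHz.
11.6 kHz ≤ fs/2 = 14.65 kHz, appears at 11.6 kHz.
31.8 kHz mod fs = 2.5 kHz.
2.5 kHz ≤ fs/2 = 14.65 kHz, appears at 2.5 kHz.
Distinct values: {2.5 kHz, 6.6 kHz, 6.8 kHz, 11.6 kHz, 14.4 kHz} → 5.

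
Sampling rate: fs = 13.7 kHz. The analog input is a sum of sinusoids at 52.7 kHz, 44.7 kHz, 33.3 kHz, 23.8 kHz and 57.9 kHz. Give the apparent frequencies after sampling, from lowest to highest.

2.1 kHz, 3.1 kHz, 3.6 kHz, 5.9 kHz

fs/2 = 6.85 kHz.
52.7 kHz mod fs = 11.6 kHz.
11.6 kHz > fs/2 = 6.85 kHz, folds to fs − 11.6 kHz = 2.1 kHz.
44.7 kHz mod fs = 3.6 kHz.
3.6 kHz ≤ fs/2 = 6.85 kHz, appears at 3.6 kHz.
33.3 kHz mod fs = 5.9 kHz.
5.9 kHz ≤ fs/2 = 6.85 kHz, appears at 5.9 kHz.
23.8 kHz mod fs = 10.1 kHz.
10.1 kHz > fs/2 = 6.85 kHz, folds to fs − 10.1 kHz = 3.6 kHz.
57.9 kHz mod fs = 3.1 kHz.
3.1 kHz ≤ fs/2 = 6.85 kHz, appears at 3.1 kHz.
Distinct values: {2.1 kHz, 3.1 kHz, 3.6 kHz, 5.9 kHz}.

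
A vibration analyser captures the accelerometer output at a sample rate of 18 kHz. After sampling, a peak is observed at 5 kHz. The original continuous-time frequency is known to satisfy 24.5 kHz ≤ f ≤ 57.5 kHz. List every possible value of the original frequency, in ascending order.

31 kHz, 41 kHz, 49 kHz

Frequencies that alias to 5 kHz are k·fs ± 5 kHz for integer k ≥ 0.
k=0: 5 kHz.
k=1: 13 kHz, 23 kHz.
k=2: 31 kHz, 41 kHz.
k=3: 49 kHz, 59 kHz.
k=4: 67 kHz, 77 kHz.
Within [24.5 kHz, 57.5 kHz]: 31 kHz, 41 kHz, 49 kHz.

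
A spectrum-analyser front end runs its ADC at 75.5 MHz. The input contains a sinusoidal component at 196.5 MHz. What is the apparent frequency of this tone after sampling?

30 MHz

196.5 MHz mod fs = 45.5 MHz.
45.5 MHz > fs/2 = 37.75 MHz, folds to fs − 45.5 MHz = 30 MHz.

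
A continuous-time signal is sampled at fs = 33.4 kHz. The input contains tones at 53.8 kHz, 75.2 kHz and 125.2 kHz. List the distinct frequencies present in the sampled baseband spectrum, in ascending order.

fs/2 = 16.7 kHz.
53.8 kHz mod fs = 20.4 kHz.
20.4 kHz > fs/2 = 16.7 kHz, folds to fs − 20.4 kHz = 13 kHz.
75.2 kHz mod fs = 8.4 kHz.
8.4 kHz ≤ fs/2 = 16.7 kHz, appears at 8.4 kHz.
125.2 kHz mod fs = 25 kHz.
25 kHz > fs/2 = 16.7 kHz, folds to fs − 25 kHz = 8.4 kHz.
Distinct values: {8.4 kHz, 13 kHz}.

8.4 kHz, 13 kHz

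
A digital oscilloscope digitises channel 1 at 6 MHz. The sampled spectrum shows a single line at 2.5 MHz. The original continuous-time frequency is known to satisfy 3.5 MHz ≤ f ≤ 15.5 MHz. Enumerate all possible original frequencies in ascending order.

Frequencies that alias to 2.5 MHz are k·fs ± 2.5 MHz for integer k ≥ 0.
k=0: 2.5 MHz.
k=1: 3.5 MHz, 8.5 MHz.
k=2: 9.5 MHz, 14.5 MHz.
k=3: 15.5 MHz, 20.5 MHz.
k=4: 21.5 MHz, 26.5 MHz.
Within [3.5 MHz, 15.5 MHz]: 3.5 MHz, 8.5 MHz, 9.5 MHz, 14.5 MHz, 15.5 MHz.

3.5 MHz, 8.5 MHz, 9.5 MHz, 14.5 MHz, 15.5 MHz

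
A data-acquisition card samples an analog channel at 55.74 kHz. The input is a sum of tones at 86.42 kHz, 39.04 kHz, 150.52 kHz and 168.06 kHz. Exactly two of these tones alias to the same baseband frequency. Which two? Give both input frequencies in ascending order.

fs/2 = 27.87 kHz.
86.42 kHz mod fs = 30.68 kHz.
30.68 kHz > fs/2 = 27.87 kHz, folds to fs − 30.68 kHz = 25.06 kHz.
39.04 kHz > fs/2 = 27.87 kHz, folds to fs − 39.04 kHz = 16.7 kHz.
150.52 kHz mod fs = 39.04 kHz.
39.04 kHz > fs/2 = 27.87 kHz, folds to fs − 39.04 kHz = 16.7 kHz.
168.06 kHz mod fs = 0.84 kHz.
0.84 kHz ≤ fs/2 = 27.87 kHz, appears at 0.84 kHz.
39.04 kHz and 150.52 kHz both map to 16.7 kHz.

39.04 kHz, 150.52 kHz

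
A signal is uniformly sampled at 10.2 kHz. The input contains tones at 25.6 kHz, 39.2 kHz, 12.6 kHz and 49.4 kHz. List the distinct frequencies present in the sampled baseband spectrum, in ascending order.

1.6 kHz, 2.4 kHz, 5 kHz

fs/2 = 5.1 kHz.
25.6 kHz mod fs = 5.2 kHz.
5.2 kHz > fs/2 = 5.1 kHz, folds to fs − 5.2 kHz = 5 kHz.
39.2 kHz mod fs = 8.6 kHz.
8.6 kHz > fs/2 = 5.1 kHz, folds to fs − 8.6 kHz = 1.6 kHz.
12.6 kHz mod fs = 2.4 kHz.
2.4 kHz ≤ fs/2 = 5.1 kHz, appears at 2.4 kHz.
49.4 kHz mod fs = 8.6 kHz.
8.6 kHz > fs/2 = 5.1 kHz, folds to fs − 8.6 kHz = 1.6 kHz.
Distinct values: {1.6 kHz, 2.4 kHz, 5 kHz}.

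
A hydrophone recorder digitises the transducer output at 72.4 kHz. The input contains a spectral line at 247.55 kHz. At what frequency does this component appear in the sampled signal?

247.55 kHz mod fs = 30.35 kHz.
30.35 kHz ≤ fs/2 = 36.2 kHz, appears at 30.35 kHz.

30.35 kHz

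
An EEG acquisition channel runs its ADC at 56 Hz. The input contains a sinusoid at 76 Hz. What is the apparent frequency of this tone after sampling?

76 Hz mod fs = 20 Hz.
20 Hz ≤ fs/2 = 28 Hz, appears at 20 Hz.

20 Hz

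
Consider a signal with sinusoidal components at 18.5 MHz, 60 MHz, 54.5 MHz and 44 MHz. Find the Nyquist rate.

120 MHz

Highest-frequency component: 60 MHz.
Nyquist rate = 2 × 60 MHz = 120 MHz.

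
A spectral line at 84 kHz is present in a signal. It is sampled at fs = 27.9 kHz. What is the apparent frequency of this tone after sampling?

0.3 kHz

84 kHz mod fs = 0.3 kHz.
0.3 kHz ≤ fs/2 = 13.95 kHz, appears at 0.3 kHz.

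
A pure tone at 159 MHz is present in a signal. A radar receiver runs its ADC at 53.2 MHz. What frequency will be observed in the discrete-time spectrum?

0.6 MHz

159 MHz mod fs = 52.6 MHz.
52.6 MHz > fs/2 = 26.6 MHz, folds to fs − 52.6 MHz = 0.6 MHz.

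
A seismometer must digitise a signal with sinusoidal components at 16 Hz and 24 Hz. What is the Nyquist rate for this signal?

48 Hz

Highest-frequency component: 24 Hz.
Nyquist rate = 2 × 24 Hz = 48 Hz.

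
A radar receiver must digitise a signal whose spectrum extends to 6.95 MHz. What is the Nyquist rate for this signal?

13.9 MHz

Nyquist rate = 2 × 6.95 MHz = 13.9 MHz.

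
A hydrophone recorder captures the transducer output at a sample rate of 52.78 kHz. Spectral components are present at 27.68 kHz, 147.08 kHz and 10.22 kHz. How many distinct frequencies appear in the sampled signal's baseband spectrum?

fs/2 = 26.39 kHz.
27.68 kHz > fs/2 = 26.39 kHz, folds to fs − 27.68 kHz = 25.1 kHz.
147.08 kHz mod fs = 41.52 kHz.
41.52 kHz > fs/2 = 26.39 kHz, folds to fs − 41.52 kHz = 11.26 kHz.
10.22 kHz ≤ fs/2 = 26.39 kHz, passes unchanged.
Distinct values: {10.22 kHz, 11.26 kHz, 25.1 kHz} → 3.

3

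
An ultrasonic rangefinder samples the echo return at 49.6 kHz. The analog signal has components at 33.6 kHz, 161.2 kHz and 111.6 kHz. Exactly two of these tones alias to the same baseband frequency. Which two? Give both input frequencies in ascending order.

111.6 kHz, 161.2 kHz

fs/2 = 24.8 kHz.
33.6 kHz > fs/2 = 24.8 kHz, folds to fs − 33.6 kHz = 16 kHz.
161.2 kHz mod fs = 12.4 kHz.
12.4 kHz ≤ fs/2 = 24.8 kHz, appears at 12.4 kHz.
111.6 kHz mod fs = 12.4 kHz.
12.4 kHz ≤ fs/2 = 24.8 kHz, appears at 12.4 kHz.
111.6 kHz and 161.2 kHz both map to 12.4 kHz.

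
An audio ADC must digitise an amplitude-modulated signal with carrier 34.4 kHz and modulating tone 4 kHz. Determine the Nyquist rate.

76.8 kHz

AM sidebands sit at fc ± fm = 30.4 kHz and 38.4 kHz.
Highest-frequency component: 38.4 kHz.
Nyquist rate = 2 × 38.4 kHz = 76.8 kHz.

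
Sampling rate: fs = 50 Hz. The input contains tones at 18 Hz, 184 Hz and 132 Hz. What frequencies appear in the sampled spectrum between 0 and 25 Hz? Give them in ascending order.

fs/2 = 25 Hz.
18 Hz ≤ fs/2 = 25 Hz, passes unchanged.
184 Hz mod fs = 34 Hz.
34 Hz > fs/2 = 25 Hz, folds to fs − 34 Hz = 16 Hz.
132 Hz mod fs = 32 Hz.
32 Hz > fs/2 = 25 Hz, folds to fs − 32 Hz = 18 Hz.
Distinct values: {16 Hz, 18 Hz}.

16 Hz, 18 Hz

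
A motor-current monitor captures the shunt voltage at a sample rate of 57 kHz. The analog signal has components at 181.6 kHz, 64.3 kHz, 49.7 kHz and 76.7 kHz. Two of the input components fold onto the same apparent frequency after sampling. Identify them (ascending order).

fs/2 = 28.5 kHz.
181.6 kHz mod fs = 10.6 kHz.
10.6 kHz ≤ fs/2 = 28.5 kHz, appears at 10.6 kHz.
64.3 kHz mod fs = 7.3 kHz.
7.3 kHz ≤ fs/2 = 28.5 kHz, appears at 7.3 kHz.
49.7 kHz > fs/2 = 28.5 kHz, folds to fs − 49.7 kHz = 7.3 kHz.
76.7 kHz mod fs = 19.7 kHz.
19.7 kHz ≤ fs/2 = 28.5 kHz, appears at 19.7 kHz.
49.7 kHz and 64.3 kHz both map to 7.3 kHz.

49.7 kHz, 64.3 kHz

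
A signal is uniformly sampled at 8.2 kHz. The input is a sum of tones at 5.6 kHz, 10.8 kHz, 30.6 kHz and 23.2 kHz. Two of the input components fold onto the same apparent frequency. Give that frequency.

2.6 kHz

fs/2 = 4.1 kHz.
5.6 kHz > fs/2 = 4.1 kHz, folds to fs − 5.6 kHz = 2.6 kHz.
10.8 kHz mod fs = 2.6 kHz.
2.6 kHz ≤ fs/2 = 4.1 kHz, appears at 2.6 kHz.
30.6 kHz mod fs = 6 kHz.
6 kHz > fs/2 = 4.1 kHz, folds to fs − 6 kHz = 2.2 kHz.
23.2 kHz mod fs = 6.8 kHz.
6.8 kHz > fs/2 = 4.1 kHz, folds to fs − 6.8 kHz = 1.4 kHz.
5.6 kHz and 10.8 kHz both map to 2.6 kHz.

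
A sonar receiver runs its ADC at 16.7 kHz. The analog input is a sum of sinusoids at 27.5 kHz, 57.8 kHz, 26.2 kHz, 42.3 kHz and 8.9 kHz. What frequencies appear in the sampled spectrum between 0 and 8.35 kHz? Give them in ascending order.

fs/2 = 8.35 kHz.
27.5 kHz mod fs = 10.8 kHz.
10.8 kHz > fs/2 = 8.35 kHz, folds to fs − 10.8 kHz = 5.9 kHz.
57.8 kHz mod fs = 7.7 kHz.
7.7 kHz ≤ fs/2 = 8.35 kHz, appears at 7.7 kHz.
26.2 kHz mod fs = 9.5 kHz.
9.5 kHz > fs/2 = 8.35 kHz, folds to fs − 9.5 kHz = 7.2 kHz.
42.3 kHz mod fs = 8.9 kHz.
8.9 kHz > fs/2 = 8.35 kHz, folds to fs − 8.9 kHz = 7.8 kHz.
8.9 kHz > fs/2 = 8.35 kHz, folds to fs − 8.9 kHz = 7.8 kHz.
Distinct values: {5.9 kHz, 7.2 kHz, 7.7 kHz, 7.8 kHz}.

5.9 kHz, 7.2 kHz, 7.7 kHz, 7.8 kHz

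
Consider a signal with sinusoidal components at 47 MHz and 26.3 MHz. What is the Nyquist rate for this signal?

Highest-frequency component: 47 MHz.
Nyquist rate = 2 × 47 MHz = 94 MHz.

94 MHz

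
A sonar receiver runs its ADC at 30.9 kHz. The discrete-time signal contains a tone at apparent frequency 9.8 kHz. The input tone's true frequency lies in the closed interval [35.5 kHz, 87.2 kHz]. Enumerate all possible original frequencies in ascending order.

40.7 kHz, 52 kHz, 71.6 kHz, 82.9 kHz

Frequencies that alias to 9.8 kHz are k·fs ± 9.8 kHz for integer k ≥ 0.
k=0: 9.8 kHz.
k=1: 21.1 kHz, 40.7 kHz.
k=2: 52 kHz, 71.6 kHz.
k=3: 82.9 kHz, 102.5 kHz.
k=4: 113.8 kHz, 133.4 kHz.
Within [35.5 kHz, 87.2 kHz]: 40.7 kHz, 52 kHz, 71.6 kHz, 82.9 kHz.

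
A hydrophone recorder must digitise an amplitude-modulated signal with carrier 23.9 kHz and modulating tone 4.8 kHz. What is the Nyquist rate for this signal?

AM sidebands sit at fc ± fm = 19.1 kHz and 28.7 kHz.
Highest-frequency component: 28.7 kHz.
Nyquist rate = 2 × 28.7 kHz = 57.4 kHz.

57.4 kHz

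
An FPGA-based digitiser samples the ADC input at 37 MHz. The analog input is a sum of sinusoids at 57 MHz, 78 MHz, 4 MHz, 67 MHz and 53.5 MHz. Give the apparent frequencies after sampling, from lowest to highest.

4 MHz, 7 MHz, 16.5 MHz, 17 MHz

fs/2 = 18.5 MHz.
57 MHz mod fs = 20 MHz.
20 MHz > fs/2 = 18.5 MHz, folds to fs − 20 MHz = 17 MHz.
78 MHz mod fs = 4 MHz.
4 MHz ≤ fs/2 = 18.5 MHz, appears at 4 MHz.
4 MHz ≤ fs/2 = 18.5 MHz, passes unchanged.
67 MHz mod fs = 30 MHz.
30 MHz > fs/2 = 18.5 MHz, folds to fs − 30 MHz = 7 MHz.
53.5 MHz mod fs = 16.5 MHz.
16.5 MHz ≤ fs/2 = 18.5 MHz, appears at 16.5 MHz.
Distinct values: {4 MHz, 7 MHz, 16.5 MHz, 17 MHz}.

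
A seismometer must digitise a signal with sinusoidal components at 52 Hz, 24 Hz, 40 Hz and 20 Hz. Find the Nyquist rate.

104 Hz

Highest-frequency component: 52 Hz.
Nyquist rate = 2 × 52 Hz = 104 Hz.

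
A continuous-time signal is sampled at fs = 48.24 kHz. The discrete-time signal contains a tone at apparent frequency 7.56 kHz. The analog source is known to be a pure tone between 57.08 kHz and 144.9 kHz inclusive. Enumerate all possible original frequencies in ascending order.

Frequencies that alias to 7.56 kHz are k·fs ± 7.56 kHz for integer k ≥ 0.
k=0: 7.56 kHz.
k=1: 40.68 kHz, 55.8 kHz.
k=2: 88.92 kHz, 104.04 kHz.
k=3: 137.16 kHz, 152.28 kHz.
k=4: 185.4 kHz, 200.52 kHz.
Within [57.08 kHz, 144.9 kHz]: 88.92 kHz, 104.04 kHz, 137.16 kHz.

88.92 kHz, 104.04 kHz, 137.16 kHz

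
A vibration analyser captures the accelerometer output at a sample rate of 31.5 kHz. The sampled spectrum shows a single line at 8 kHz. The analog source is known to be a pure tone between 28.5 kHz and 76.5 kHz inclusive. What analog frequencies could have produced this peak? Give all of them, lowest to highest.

39.5 kHz, 55 kHz, 71 kHz

Frequencies that alias to 8 kHz are k·fs ± 8 kHz for integer k ≥ 0.
k=0: 8 kHz.
k=1: 23.5 kHz, 39.5 kHz.
k=2: 55 kHz, 71 kHz.
k=3: 86.5 kHz, 102.5 kHz.
Within [28.5 kHz, 76.5 kHz]: 39.5 kHz, 55 kHz, 71 kHz.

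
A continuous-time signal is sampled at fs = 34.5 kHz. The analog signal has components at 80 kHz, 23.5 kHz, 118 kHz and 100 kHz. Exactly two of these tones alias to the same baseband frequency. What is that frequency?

11 kHz

fs/2 = 17.25 kHz.
80 kHz mod fs = 11 kHz.
11 kHz ≤ fs/2 = 17.25 kHz, appears at 11 kHz.
23.5 kHz > fs/2 = 17.25 kHz, folds to fs − 23.5 kHz = 11 kHz.
118 kHz mod fs = 14.5 kHz.
14.5 kHz ≤ fs/2 = 17.25 kHz, appears at 14.5 kHz.
100 kHz mod fs = 31 kHz.
31 kHz > fs/2 = 17.25 kHz, folds to fs − 31 kHz = 3.5 kHz.
23.5 kHz and 80 kHz both map to 11 kHz.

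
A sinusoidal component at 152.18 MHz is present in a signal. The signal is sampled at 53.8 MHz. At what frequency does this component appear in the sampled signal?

152.18 MHz mod fs = 44.58 MHz.
44.58 MHz > fs/2 = 26.9 MHz, folds to fs − 44.58 MHz = 9.22 MHz.

9.22 MHz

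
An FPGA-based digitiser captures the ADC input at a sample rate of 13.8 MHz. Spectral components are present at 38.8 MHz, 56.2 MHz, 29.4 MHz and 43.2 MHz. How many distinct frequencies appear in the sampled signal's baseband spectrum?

fs/2 = 6.9 MHz.
38.8 MHz mod fs = 11.2 MHz.
11.2 MHz > fs/2 = 6.9 MHz, folds to fs − 11.2 MHz = 2.6 MHz.
56.2 MHz mod fs = 1 MHz.
1 MHz ≤ fs/2 = 6.9 MHz, appears at 1 MHz.
29.4 MHz mod fs = 1.8 MHz.
1.8 MHz ≤ fs/2 = 6.9 MHz, appears at 1.8 MHz.
43.2 MHz mod fs = 1.8 MHz.
1.8 MHz ≤ fs/2 = 6.9 MHz, appears at 1.8 MHz.
Distinct values: {1 MHz, 1.8 MHz, 2.6 MHz} → 3.

3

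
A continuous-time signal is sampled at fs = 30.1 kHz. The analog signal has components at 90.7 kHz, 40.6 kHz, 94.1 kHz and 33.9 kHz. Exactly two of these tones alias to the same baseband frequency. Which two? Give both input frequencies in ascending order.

fs/2 = 15.05 kHz.
90.7 kHz mod fs = 0.4 kHz.
0.4 kHz ≤ fs/2 = 15.05 kHz, appears at 0.4 kHz.
40.6 kHz mod fs = 10.5 kHz.
10.5 kHz ≤ fs/2 = 15.05 kHz, appears at 10.5 kHz.
94.1 kHz mod fs = 3.8 kHz.
3.8 kHz ≤ fs/2 = 15.05 kHz, appears at 3.8 kHz.
33.9 kHz mod fs = 3.8 kHz.
3.8 kHz ≤ fs/2 = 15.05 kHz, appears at 3.8 kHz.
33.9 kHz and 94.1 kHz both map to 3.8 kHz.

33.9 kHz, 94.1 kHz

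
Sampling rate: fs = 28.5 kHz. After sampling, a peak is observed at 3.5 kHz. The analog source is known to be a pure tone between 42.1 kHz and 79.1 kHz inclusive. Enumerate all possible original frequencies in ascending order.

Frequencies that alias to 3.5 kHz are k·fs ± 3.5 kHz for integer k ≥ 0.
k=0: 3.5 kHz.
k=1: 25 kHz, 32 kHz.
k=2: 53.5 kHz, 60.5 kHz.
k=3: 82 kHz, 89 kHz.
Within [42.1 kHz, 79.1 kHz]: 53.5 kHz, 60.5 kHz.

53.5 kHz, 60.5 kHz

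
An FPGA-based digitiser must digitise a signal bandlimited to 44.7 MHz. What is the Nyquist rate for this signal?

89.4 MHz

Nyquist rate = 2 × 44.7 MHz = 89.4 MHz.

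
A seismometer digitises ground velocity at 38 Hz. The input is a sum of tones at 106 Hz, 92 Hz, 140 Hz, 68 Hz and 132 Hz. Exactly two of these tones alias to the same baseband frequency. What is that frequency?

8 Hz

fs/2 = 19 Hz.
106 Hz mod fs = 30 Hz.
30 Hz > fs/2 = 19 Hz, folds to fs − 30 Hz = 8 Hz.
92 Hz mod fs = 16 Hz.
16 Hz ≤ fs/2 = 19 Hz, appears at 16 Hz.
140 Hz mod fs = 26 Hz.
26 Hz > fs/2 = 19 Hz, folds to fs − 26 Hz = 12 Hz.
68 Hz mod fs = 30 Hz.
30 Hz > fs/2 = 19 Hz, folds to fs − 30 Hz = 8 Hz.
132 Hz mod fs = 18 Hz.
18 Hz ≤ fs/2 = 19 Hz, appears at 18 Hz.
68 Hz and 106 Hz both map to 8 Hz.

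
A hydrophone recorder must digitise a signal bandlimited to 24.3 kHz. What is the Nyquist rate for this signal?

48.6 kHz

Nyquist rate = 2 × 24.3 kHz = 48.6 kHz.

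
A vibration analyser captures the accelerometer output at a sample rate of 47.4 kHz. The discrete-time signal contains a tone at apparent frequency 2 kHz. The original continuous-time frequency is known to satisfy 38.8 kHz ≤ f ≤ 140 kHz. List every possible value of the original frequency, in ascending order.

Frequencies that alias to 2 kHz are k·fs ± 2 kHz for integer k ≥ 0.
k=0: 2 kHz.
k=1: 45.4 kHz, 49.4 kHz.
k=2: 92.8 kHz, 96.8 kHz.
k=3: 140.2 kHz, 144.2 kHz.
Within [38.8 kHz, 140 kHz]: 45.4 kHz, 49.4 kHz, 92.8 kHz, 96.8 kHz.

45.4 kHz, 49.4 kHz, 92.8 kHz, 96.8 kHz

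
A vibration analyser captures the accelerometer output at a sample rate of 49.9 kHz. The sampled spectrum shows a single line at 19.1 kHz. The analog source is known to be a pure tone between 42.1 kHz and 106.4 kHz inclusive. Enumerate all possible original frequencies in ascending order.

69 kHz, 80.7 kHz

Frequencies that alias to 19.1 kHz are k·fs ± 19.1 kHz for integer k ≥ 0.
k=0: 19.1 kHz.
k=1: 30.8 kHz, 69 kHz.
k=2: 80.7 kHz, 118.9 kHz.
k=3: 130.6 kHz, 168.8 kHz.
Within [42.1 kHz, 106.4 kHz]: 69 kHz, 80.7 kHz.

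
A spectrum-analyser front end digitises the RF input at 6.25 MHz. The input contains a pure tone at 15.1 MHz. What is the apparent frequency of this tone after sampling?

15.1 MHz mod fs = 2.6 MHz.
2.6 MHz ≤ fs/2 = 3.125 MHz, appears at 2.6 MHz.

2.6 MHz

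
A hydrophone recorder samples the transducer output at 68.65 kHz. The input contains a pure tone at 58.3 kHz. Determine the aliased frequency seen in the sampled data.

10.35 kHz

58.3 kHz > fs/2 = 34.325 kHz, folds to fs − 58.3 kHz = 10.35 kHz.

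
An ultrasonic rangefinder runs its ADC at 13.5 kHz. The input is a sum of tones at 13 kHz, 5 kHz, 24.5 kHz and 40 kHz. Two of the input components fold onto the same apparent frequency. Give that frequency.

0.5 kHz

fs/2 = 6.75 kHz.
13 kHz > fs/2 = 6.75 kHz, folds to fs − 13 kHz = 0.5 kHz.
5 kHz ≤ fs/2 = 6.75 kHz, passes unchanged.
24.5 kHz mod fs = 11 kHz.
11 kHz > fs/2 = 6.75 kHz, folds to fs − 11 kHz = 2.5 kHz.
40 kHz mod fs = 13 kHz.
13 kHz > fs/2 = 6.75 kHz, folds to fs − 13 kHz = 0.5 kHz.
13 kHz and 40 kHz both map to 0.5 kHz.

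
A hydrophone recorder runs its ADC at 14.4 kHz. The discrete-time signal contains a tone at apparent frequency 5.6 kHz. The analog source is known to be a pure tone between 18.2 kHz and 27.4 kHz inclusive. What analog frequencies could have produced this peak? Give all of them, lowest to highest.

Frequencies that alias to 5.6 kHz are k·fs ± 5.6 kHz for integer k ≥ 0.
k=0: 5.6 kHz.
k=1: 8.8 kHz, 20 kHz.
k=2: 23.2 kHz, 34.4 kHz.
k=3: 37.6 kHz, 48.8 kHz.
Within [18.2 kHz, 27.4 kHz]: 20 kHz, 23.2 kHz.

20 kHz, 23.2 kHz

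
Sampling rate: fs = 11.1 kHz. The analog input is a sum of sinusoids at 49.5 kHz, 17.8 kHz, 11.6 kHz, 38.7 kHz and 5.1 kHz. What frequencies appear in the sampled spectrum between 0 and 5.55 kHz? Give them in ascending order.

fs/2 = 5.55 kHz.
49.5 kHz mod fs = 5.1 kHz.
5.1 kHz ≤ fs/2 = 5.55 kHz, appears at 5.1 kHz.
17.8 kHz mod fs = 6.7 kHz.
6.7 kHz > fs/2 = 5.55 kHz, folds to fs − 6.7 kHz = 4.4 kHz.
11.6 kHz mod fs = 0.5 kHz.
0.5 kHz ≤ fs/2 = 5.55 kHz, appears at 0.5 kHz.
38.7 kHz mod fs = 5.4 kHz.
5.4 kHz ≤ fs/2 = 5.55 kHz, appears at 5.4 kHz.
5.1 kHz ≤ fs/2 = 5.55 kHz, passes unchanged.
Distinct values: {0.5 kHz, 4.4 kHz, 5.1 kHz, 5.4 kHz}.

0.5 kHz, 4.4 kHz, 5.1 kHz, 5.4 kHz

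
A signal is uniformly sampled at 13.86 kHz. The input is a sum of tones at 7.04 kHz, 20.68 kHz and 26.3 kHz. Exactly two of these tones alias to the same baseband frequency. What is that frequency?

6.82 kHz

fs/2 = 6.93 kHz.
7.04 kHz > fs/2 = 6.93 kHz, folds to fs − 7.04 kHz = 6.82 kHz.
20.68 kHz mod fs = 6.82 kHz.
6.82 kHz ≤ fs/2 = 6.93 kHz, appears at 6.82 kHz.
26.3 kHz mod fs = 12.44 kHz.
12.44 kHz > fs/2 = 6.93 kHz, folds to fs − 12.44 kHz = 1.42 kHz.
7.04 kHz and 20.68 kHz both map to 6.82 kHz.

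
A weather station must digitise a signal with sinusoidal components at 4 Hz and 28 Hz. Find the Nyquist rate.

Highest-frequency component: 28 Hz.
Nyquist rate = 2 × 28 Hz = 56 Hz.

56 Hz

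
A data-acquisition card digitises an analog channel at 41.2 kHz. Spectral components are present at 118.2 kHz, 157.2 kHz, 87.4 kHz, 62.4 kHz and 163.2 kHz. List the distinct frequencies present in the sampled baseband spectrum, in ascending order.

fs/2 = 20.6 kHz.
118.2 kHz mod fs = 35.8 kHz.
35.8 kHz > fs/2 = 20.6 kHz, folds to fs − 35.8 kHz = 5.4 kHz.
157.2 kHz mod fs = 33.6 kHz.
33.6 kHz > fs/2 = 20.6 kHz, folds to fs − 33.6 kHz = 7.6 kHz.
87.4 kHz mod fs = 5 kHz.
5 kHz ≤ fs/2 = 20.6 kHz, appears at 5 kHz.
62.4 kHz mod fs = 21.2 kHz.
21.2 kHz > fs/2 = 20.6 kHz, folds to fs − 21.2 kHz = 20 kHz.
163.2 kHz mod fs = 39.6 kHz.
39.6 kHz > fs/2 = 20.6 kHz, folds to fs − 39.6 kHz = 1.6 kHz.
Distinct values: {1.6 kHz, 5 kHz, 5.4 kHz, 7.6 kHz, 20 kHz}.

1.6 kHz, 5 kHz, 5.4 kHz, 7.6 kHz, 20 kHz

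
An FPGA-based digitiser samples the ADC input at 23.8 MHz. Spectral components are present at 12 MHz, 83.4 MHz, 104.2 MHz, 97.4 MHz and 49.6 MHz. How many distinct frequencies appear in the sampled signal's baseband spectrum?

fs/2 = 11.9 MHz.
12 MHz > fs/2 = 11.9 MHz, folds to fs − 12 MHz = 11.8 MHz.
83.4 MHz mod fs = 12 MHz.
12 MHz > fs/2 = 11.9 MHz, folds to fs − 12 MHz = 11.8 MHz.
104.2 MHz mod fs = 9 MHz.
9 MHz ≤ fs/2 = 11.9 MHz, appears at 9 MHz.
97.4 MHz mod fs = 2.2 MHz.
2.2 MHz ≤ fs/2 = 11.9 MHz, appears at 2.2 MHz.
49.6 MHz mod fs = 2 MHz.
2 MHz ≤ fs/2 = 11.9 MHz, appears at 2 MHz.
Distinct values: {2 MHz, 2.2 MHz, 9 MHz, 11.8 MHz} → 4.

4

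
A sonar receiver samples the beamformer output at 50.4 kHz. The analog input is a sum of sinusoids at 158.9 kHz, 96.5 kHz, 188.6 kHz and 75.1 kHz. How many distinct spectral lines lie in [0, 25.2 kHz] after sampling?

4

fs/2 = 25.2 kHz.
158.9 kHz mod fs = 7.7 kHz.
7.7 kHz ≤ fs/2 = 25.2 kHz, appears at 7.7 kHz.
96.5 kHz mod fs = 46.1 kHz.
46.1 kHz > fs/2 = 25.2 kHz, folds to fs − 46.1 kHz = 4.3 kHz.
188.6 kHz mod fs = 37.4 kHz.
37.4 kHz > fs/2 = 25.2 kHz, folds to fs − 37.4 kHz = 13 kHz.
75.1 kHz mod fs = 24.7 kHz.
24.7 kHz ≤ fs/2 = 25.2 kHz, appears at 24.7 kHz.
Distinct values: {4.3 kHz, 7.7 kHz, 13 kHz, 24.7 kHz} → 4.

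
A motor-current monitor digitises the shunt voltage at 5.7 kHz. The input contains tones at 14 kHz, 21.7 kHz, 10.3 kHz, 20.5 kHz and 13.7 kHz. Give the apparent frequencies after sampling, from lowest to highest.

1.1 kHz, 2.3 kHz, 2.6 kHz

fs/2 = 2.85 kHz.
14 kHz mod fs = 2.6 kHz.
2.6 kHz ≤ fs/2 = 2.85 kHz, appears at 2.6 kHz.
21.7 kHz mod fs = 4.6 kHz.
4.6 kHz > fs/2 = 2.85 kHz, folds to fs − 4.6 kHz = 1.1 kHz.
10.3 kHz mod fs = 4.6 kHz.
4.6 kHz > fs/2 = 2.85 kHz, folds to fs − 4.6 kHz = 1.1 kHz.
20.5 kHz mod fs = 3.4 kHz.
3.4 kHz > fs/2 = 2.85 kHz, folds to fs − 3.4 kHz = 2.3 kHz.
13.7 kHz mod fs = 2.3 kHz.
2.3 kHz ≤ fs/2 = 2.85 kHz, appears at 2.3 kHz.
Distinct values: {1.1 kHz, 2.3 kHz, 2.6 kHz}.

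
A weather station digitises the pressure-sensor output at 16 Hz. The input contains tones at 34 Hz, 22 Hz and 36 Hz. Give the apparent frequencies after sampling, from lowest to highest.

2 Hz, 4 Hz, 6 Hz

fs/2 = 8 Hz.
34 Hz mod fs = 2 Hz.
2 Hz ≤ fs/2 = 8 Hz, appears at 2 Hz.
22 Hz mod fs = 6 Hz.
6 Hz ≤ fs/2 = 8 Hz, appears at 6 Hz.
36 Hz mod fs = 4 Hz.
4 Hz ≤ fs/2 = 8 Hz, appears at 4 Hz.
Distinct values: {2 Hz, 4 Hz, 6 Hz}.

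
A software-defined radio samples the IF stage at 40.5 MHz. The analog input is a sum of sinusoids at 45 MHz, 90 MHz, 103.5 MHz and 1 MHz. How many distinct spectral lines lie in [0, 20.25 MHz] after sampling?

4

fs/2 = 20.25 MHz.
45 MHz mod fs = 4.5 MHz.
4.5 MHz ≤ fs/2 = 20.25 MHz, appears at 4.5 MHz.
90 MHz mod fs = 9 MHz.
9 MHz ≤ fs/2 = 20.25 MHz, appears at 9 MHz.
103.5 MHz mod fs = 22.5 MHz.
22.5 MHz > fs/2 = 20.25 MHz, folds to fs − 22.5 MHz = 18 MHz.
1 MHz ≤ fs/2 = 20.25 MHz, passes unchanged.
Distinct values: {1 MHz, 4.5 MHz, 9 MHz, 18 MHz} → 4.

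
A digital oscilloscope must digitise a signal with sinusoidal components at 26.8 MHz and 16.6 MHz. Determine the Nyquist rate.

Highest-frequency component: 26.8 MHz.
Nyquist rate = 2 × 26.8 MHz = 53.6 MHz.

53.6 MHz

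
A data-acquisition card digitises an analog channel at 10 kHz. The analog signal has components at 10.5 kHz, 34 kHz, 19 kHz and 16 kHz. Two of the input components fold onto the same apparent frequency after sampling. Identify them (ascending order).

fs/2 = 5 kHz.
10.5 kHz mod fs = 0.5 kHz.
0.5 kHz ≤ fs/2 = 5 kHz, appears at 0.5 kHz.
34 kHz mod fs = 4 kHz.
4 kHz ≤ fs/2 = 5 kHz, appears at 4 kHz.
19 kHz mod fs = 9 kHz.
9 kHz > fs/2 = 5 kHz, folds to fs − 9 kHz = 1 kHz.
16 kHz mod fs = 6 kHz.
6 kHz > fs/2 = 5 kHz, folds to fs − 6 kHz = 4 kHz.
16 kHz and 34 kHz both map to 4 kHz.

16 kHz, 34 kHz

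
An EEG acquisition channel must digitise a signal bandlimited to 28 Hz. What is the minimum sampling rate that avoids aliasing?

Nyquist rate = 2 × 28 Hz = 56 Hz.

56 Hz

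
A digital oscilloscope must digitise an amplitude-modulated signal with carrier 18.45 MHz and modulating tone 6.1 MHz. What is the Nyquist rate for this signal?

49.1 MHz

AM sidebands sit at fc ± fm = 12.35 MHz and 24.55 MHz.
Highest-frequency component: 24.55 MHz.
Nyquist rate = 2 × 24.55 MHz = 49.1 MHz.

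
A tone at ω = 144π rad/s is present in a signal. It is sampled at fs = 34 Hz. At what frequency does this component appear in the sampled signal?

4 Hz

ω = 144π rad/s → f = ω/(2π) = 72 Hz.
72 Hz mod fs = 4 Hz.
4 Hz ≤ fs/2 = 17 Hz, appears at 4 Hz.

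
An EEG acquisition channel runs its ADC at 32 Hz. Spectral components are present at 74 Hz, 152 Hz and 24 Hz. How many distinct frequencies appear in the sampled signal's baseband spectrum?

fs/2 = 16 Hz.
74 Hz mod fs = 10 Hz.
10 Hz ≤ fs/2 = 16 Hz, appears at 10 Hz.
152 Hz mod fs = 24 Hz.
24 Hz > fs/2 = 16 Hz, folds to fs − 24 Hz = 8 Hz.
24 Hz > fs/2 = 16 Hz, folds to fs − 24 Hz = 8 Hz.
Distinct values: {8 Hz, 10 Hz} → 2.

2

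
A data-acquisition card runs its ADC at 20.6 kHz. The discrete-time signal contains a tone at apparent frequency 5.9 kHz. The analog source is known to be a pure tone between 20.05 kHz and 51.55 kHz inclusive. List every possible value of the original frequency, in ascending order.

Frequencies that alias to 5.9 kHz are k·fs ± 5.9 kHz for integer k ≥ 0.
k=0: 5.9 kHz.
k=1: 14.7 kHz, 26.5 kHz.
k=2: 35.3 kHz, 47.1 kHz.
k=3: 55.9 kHz, 67.7 kHz.
Within [20.05 kHz, 51.55 kHz]: 26.5 kHz, 35.3 kHz, 47.1 kHz.

26.5 kHz, 35.3 kHz, 47.1 kHz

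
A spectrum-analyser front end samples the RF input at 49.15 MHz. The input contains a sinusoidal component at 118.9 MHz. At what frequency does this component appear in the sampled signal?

118.9 MHz mod fs = 20.6 MHz.
20.6 MHz ≤ fs/2 = 24.575 MHz, appears at 20.6 MHz.

20.6 MHz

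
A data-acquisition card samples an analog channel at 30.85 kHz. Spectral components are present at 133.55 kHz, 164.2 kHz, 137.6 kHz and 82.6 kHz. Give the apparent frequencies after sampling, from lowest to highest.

fs/2 = 15.425 kHz.
133.55 kHz mod fs = 10.15 kHz.
10.15 kHz ≤ fs/2 = 15.425 kHz, appears at 10.15 kHz.
164.2 kHz mod fs = 9.95 kHz.
9.95 kHz ≤ fs/2 = 15.425 kHz, appears at 9.95 kHz.
137.6 kHz mod fs = 14.2 kHz.
14.2 kHz ≤ fs/2 = 15.425 kHz, appears at 14.2 kHz.
82.6 kHz mod fs = 20.9 kHz.
20.9 kHz > fs/2 = 15.425 kHz, folds to fs − 20.9 kHz = 9.95 kHz.
Distinct values: {9.95 kHz, 10.15 kHz, 14.2 kHz}.

9.95 kHz, 10.15 kHz, 14.2 kHz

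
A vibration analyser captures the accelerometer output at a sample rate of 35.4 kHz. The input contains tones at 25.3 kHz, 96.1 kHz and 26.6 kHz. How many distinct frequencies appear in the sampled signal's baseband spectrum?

fs/2 = 17.7 kHz.
25.3 kHz > fs/2 = 17.7 kHz, folds to fs − 25.3 kHz = 10.1 kHz.
96.1 kHz mod fs = 25.3 kHz.
25.3 kHz > fs/2 = 17.7 kHz, folds to fs − 25.3 kHz = 10.1 kHz.
26.6 kHz > fs/2 = 17.7 kHz, folds to fs − 26.6 kHz = 8.8 kHz.
Distinct values: {8.8 kHz, 10.1 kHz} → 2.

2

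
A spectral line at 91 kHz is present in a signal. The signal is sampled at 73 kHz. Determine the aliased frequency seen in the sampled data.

18 kHz

91 kHz mod fs = 18 kHz.
18 kHz ≤ fs/2 = 36.5 kHz, appears at 18 kHz.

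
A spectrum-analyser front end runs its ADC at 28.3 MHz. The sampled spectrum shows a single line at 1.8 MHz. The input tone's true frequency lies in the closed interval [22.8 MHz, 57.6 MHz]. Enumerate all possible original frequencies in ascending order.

Frequencies that alias to 1.8 MHz are k·fs ± 1.8 MHz for integer k ≥ 0.
k=0: 1.8 MHz.
k=1: 26.5 MHz, 30.1 MHz.
k=2: 54.8 MHz, 58.4 MHz.
k=3: 83.1 MHz, 86.7 MHz.
Within [22.8 MHz, 57.6 MHz]: 26.5 MHz, 30.1 MHz, 54.8 MHz.

26.5 MHz, 30.1 MHz, 54.8 MHz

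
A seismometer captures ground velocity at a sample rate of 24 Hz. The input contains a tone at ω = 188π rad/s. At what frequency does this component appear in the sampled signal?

ω = 188π rad/s → f = ω/(2π) = 94 Hz.
94 Hz mod fs = 22 Hz.
22 Hz > fs/2 = 12 Hz, folds to fs − 22 Hz = 2 Hz.

2 Hz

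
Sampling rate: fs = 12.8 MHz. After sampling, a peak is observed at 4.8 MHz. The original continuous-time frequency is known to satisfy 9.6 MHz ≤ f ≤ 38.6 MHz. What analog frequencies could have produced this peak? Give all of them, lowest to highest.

17.6 MHz, 20.8 MHz, 30.4 MHz, 33.6 MHz

Frequencies that alias to 4.8 MHz are k·fs ± 4.8 MHz for integer k ≥ 0.
k=0: 4.8 MHz.
k=1: 8 MHz, 17.6 MHz.
k=2: 20.8 MHz, 30.4 MHz.
k=3: 33.6 MHz, 43.2 MHz.
k=4: 46.4 MHz, 56 MHz.
Within [9.6 MHz, 38.6 MHz]: 17.6 MHz, 20.8 MHz, 30.4 MHz, 33.6 MHz.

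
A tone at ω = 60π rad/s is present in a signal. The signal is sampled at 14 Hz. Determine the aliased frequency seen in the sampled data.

2 Hz

ω = 60π rad/s → f = ω/(2π) = 30 Hz.
30 Hz mod fs = 2 Hz.
2 Hz ≤ fs/2 = 7 Hz, appears at 2 Hz.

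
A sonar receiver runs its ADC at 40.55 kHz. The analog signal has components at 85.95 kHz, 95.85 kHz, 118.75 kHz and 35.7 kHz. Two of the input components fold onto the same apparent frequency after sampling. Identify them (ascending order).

35.7 kHz, 85.95 kHz

fs/2 = 20.275 kHz.
85.95 kHz mod fs = 4.85 kHz.
4.85 kHz ≤ fs/2 = 20.275 kHz, appears at 4.85 kHz.
95.85 kHz mod fs = 14.75 kHz.
14.75 kHz ≤ fs/2 = 20.275 kHz, appears at 14.75 kHz.
118.75 kHz mod fs = 37.65 kHz.
37.65 kHz > fs/2 = 20.275 kHz, folds to fs − 37.65 kHz = 2.9 kHz.
35.7 kHz > fs/2 = 20.275 kHz, folds to fs − 35.7 kHz = 4.85 kHz.
35.7 kHz and 85.95 kHz both map to 4.85 kHz.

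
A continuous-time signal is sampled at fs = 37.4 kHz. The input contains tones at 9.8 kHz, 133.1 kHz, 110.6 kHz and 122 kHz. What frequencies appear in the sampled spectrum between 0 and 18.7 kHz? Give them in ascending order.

1.6 kHz, 9.8 kHz, 16.5 kHz

fs/2 = 18.7 kHz.
9.8 kHz ≤ fs/2 = 18.7 kHz, passes unchanged.
133.1 kHz mod fs = 20.9 kHz.
20.9 kHz > fs/2 = 18.7 kHz, folds to fs − 20.9 kHz = 16.5 kHz.
110.6 kHz mod fs = 35.8 kHz.
35.8 kHz > fs/2 = 18.7 kHz, folds to fs − 35.8 kHz = 1.6 kHz.
122 kHz mod fs = 9.8 kHz.
9.8 kHz ≤ fs/2 = 18.7 kHz, appears at 9.8 kHz.
Distinct values: {1.6 kHz, 9.8 kHz, 16.5 kHz}.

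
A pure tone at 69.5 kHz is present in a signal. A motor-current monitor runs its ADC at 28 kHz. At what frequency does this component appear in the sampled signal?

13.5 kHz

69.5 kHz mod fs = 13.5 kHz.
13.5 kHz ≤ fs/2 = 14 kHz, appears at 13.5 kHz.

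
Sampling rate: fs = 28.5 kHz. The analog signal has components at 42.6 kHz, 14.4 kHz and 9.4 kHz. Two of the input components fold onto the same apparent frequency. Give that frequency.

fs/2 = 14.25 kHz.
42.6 kHz mod fs = 14.1 kHz.
14.1 kHz ≤ fs/2 = 14.25 kHz, appears at 14.1 kHz.
14.4 kHz > fs/2 = 14.25 kHz, folds to fs − 14.4 kHz = 14.1 kHz.
9.4 kHz ≤ fs/2 = 14.25 kHz, passes unchanged.
14.4 kHz and 42.6 kHz both map to 14.1 kHz.

14.1 kHz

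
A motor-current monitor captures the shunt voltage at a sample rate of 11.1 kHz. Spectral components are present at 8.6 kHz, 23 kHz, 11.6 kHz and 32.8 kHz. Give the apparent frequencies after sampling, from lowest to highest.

fs/2 = 5.55 kHz.
8.6 kHz > fs/2 = 5.55 kHz, folds to fs − 8.6 kHz = 2.5 kHz.
23 kHz mod fs = 0.8 kHz.
0.8 kHz ≤ fs/2 = 5.55 kHz, appears at 0.8 kHz.
11.6 kHz mod fs = 0.5 kHz.
0.5 kHz ≤ fs/2 = 5.55 kHz, appears at 0.5 kHz.
32.8 kHz mod fs = 10.6 kHz.
10.6 kHz > fs/2 = 5.55 kHz, folds to fs − 10.6 kHz = 0.5 kHz.
Distinct values: {0.5 kHz, 0.8 kHz, 2.5 kHz}.

0.5 kHz, 0.8 kHz, 2.5 kHz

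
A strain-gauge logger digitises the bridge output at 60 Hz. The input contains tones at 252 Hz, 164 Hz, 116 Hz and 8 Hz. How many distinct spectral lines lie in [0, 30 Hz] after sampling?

fs/2 = 30 Hz.
252 Hz mod fs = 12 Hz.
12 Hz ≤ fs/2 = 30 Hz, appears at 12 Hz.
164 Hz mod fs = 44 Hz.
44 Hz > fs/2 = 30 Hz, folds to fs − 44 Hz = 16 Hz.
116 Hz mod fs = 56 Hz.
56 Hz > fs/2 = 30 Hz, folds to fs − 56 Hz = 4 Hz.
8 Hz ≤ fs/2 = 30 Hz, passes unchanged.
Distinct values: {4 Hz, 8 Hz, 12 Hz, 16 Hz} → 4.

4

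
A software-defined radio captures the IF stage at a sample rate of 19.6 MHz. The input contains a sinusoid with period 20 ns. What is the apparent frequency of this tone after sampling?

T = 20 ns → f = 1/T = 50 MHz.
50 MHz mod fs = 10.8 MHz.
10.8 MHz > fs/2 = 9.8 MHz, folds to fs − 10.8 MHz = 8.8 MHz.

8.8 MHz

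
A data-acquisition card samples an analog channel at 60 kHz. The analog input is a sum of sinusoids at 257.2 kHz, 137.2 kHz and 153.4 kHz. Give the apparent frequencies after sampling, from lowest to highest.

fs/2 = 30 kHz.
257.2 kHz mod fs = 17.2 kHz.
17.2 kHz ≤ fs/2 = 30 kHz, appears at 17.2 kHz.
137.2 kHz mod fs = 17.2 kHz.
17.2 kHz ≤ fs/2 = 30 kHz, appears at 17.2 kHz.
153.4 kHz mod fs = 33.4 kHz.
33.4 kHz > fs/2 = 30 kHz, folds to fs − 33.4 kHz = 26.6 kHz.
Distinct values: {17.2 kHz, 26.6 kHz}.

17.2 kHz, 26.6 kHz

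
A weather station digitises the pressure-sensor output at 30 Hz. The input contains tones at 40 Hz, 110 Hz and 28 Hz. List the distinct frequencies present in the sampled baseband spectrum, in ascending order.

fs/2 = 15 Hz.
40 Hz mod fs = 10 Hz.
10 Hz ≤ fs/2 = 15 Hz, appears at 10 Hz.
110 Hz mod fs = 20 Hz.
20 Hz > fs/2 = 15 Hz, folds to fs − 20 Hz = 10 Hz.
28 Hz > fs/2 = 15 Hz, folds to fs − 28 Hz = 2 Hz.
Distinct values: {2 Hz, 10 Hz}.

2 Hz, 10 Hz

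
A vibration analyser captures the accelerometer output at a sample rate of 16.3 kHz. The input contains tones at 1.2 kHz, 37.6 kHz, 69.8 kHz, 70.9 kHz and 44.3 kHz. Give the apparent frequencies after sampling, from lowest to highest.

fs/2 = 8.15 kHz.
1.2 kHz ≤ fs/2 = 8.15 kHz, passes unchanged.
37.6 kHz mod fs = 5 kHz.
5 kHz ≤ fs/2 = 8.15 kHz, appears at 5 kHz.
69.8 kHz mod fs = 4.6 kHz.
4.6 kHz ≤ fs/2 = 8.15 kHz, appears at 4.6 kHz.
70.9 kHz mod fs = 5.7 kHz.
5.7 kHz ≤ fs/2 = 8.15 kHz, appears at 5.7 kHz.
44.3 kHz mod fs = 11.7 kHz.
11.7 kHz > fs/2 = 8.15 kHz, folds to fs − 11.7 kHz = 4.6 kHz.
Distinct values: {1.2 kHz, 4.6 kHz, 5 kHz, 5.7 kHz}.

1.2 kHz, 4.6 kHz, 5 kHz, 5.7 kHz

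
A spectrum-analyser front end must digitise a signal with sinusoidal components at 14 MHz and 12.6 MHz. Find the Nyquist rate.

28 MHz

Highest-frequency component: 14 MHz.
Nyquist rate = 2 × 14 MHz = 28 MHz.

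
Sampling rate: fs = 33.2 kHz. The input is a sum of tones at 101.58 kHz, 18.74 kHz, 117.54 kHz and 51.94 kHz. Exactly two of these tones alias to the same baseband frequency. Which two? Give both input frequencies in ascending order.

18.74 kHz, 51.94 kHz

fs/2 = 16.6 kHz.
101.58 kHz mod fs = 1.98 kHz.
1.98 kHz ≤ fs/2 = 16.6 kHz, appears at 1.98 kHz.
18.74 kHz > fs/2 = 16.6 kHz, folds to fs − 18.74 kHz = 14.46 kHz.
117.54 kHz mod fs = 17.94 kHz.
17.94 kHz > fs/2 = 16.6 kHz, folds to fs − 17.94 kHz = 15.26 kHz.
51.94 kHz mod fs = 18.74 kHz.
18.74 kHz > fs/2 = 16.6 kHz, folds to fs − 18.74 kHz = 14.46 kHz.
18.74 kHz and 51.94 kHz both map to 14.46 kHz.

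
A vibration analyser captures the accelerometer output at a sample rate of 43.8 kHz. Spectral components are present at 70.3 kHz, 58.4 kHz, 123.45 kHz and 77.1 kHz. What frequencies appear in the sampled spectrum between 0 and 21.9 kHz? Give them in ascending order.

7.95 kHz, 10.5 kHz, 14.6 kHz, 17.3 kHz

fs/2 = 21.9 kHz.
70.3 kHz mod fs = 26.5 kHz.
26.5 kHz > fs/2 = 21.9 kHz, folds to fs − 26.5 kHz = 17.3 kHz.
58.4 kHz mod fs = 14.6 kHz.
14.6 kHz ≤ fs/2 = 21.9 kHz, appears at 14.6 kHz.
123.45 kHz mod fs = 35.85 kHz.
35.85 kHz > fs/2 = 21.9 kHz, folds to fs − 35.85 kHz = 7.95 kHz.
77.1 kHz mod fs = 33.3 kHz.
33.3 kHz > fs/2 = 21.9 kHz, folds to fs − 33.3 kHz = 10.5 kHz.
Distinct values: {7.95 kHz, 10.5 kHz, 14.6 kHz, 17.3 kHz}.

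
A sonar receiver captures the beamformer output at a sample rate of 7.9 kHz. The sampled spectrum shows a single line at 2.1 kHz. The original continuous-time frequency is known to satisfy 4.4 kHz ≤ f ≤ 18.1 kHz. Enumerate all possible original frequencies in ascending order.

Frequencies that alias to 2.1 kHz are k·fs ± 2.1 kHz for integer k ≥ 0.
k=0: 2.1 kHz.
k=1: 5.8 kHz, 10 kHz.
k=2: 13.7 kHz, 17.9 kHz.
k=3: 21.6 kHz, 25.8 kHz.
Within [4.4 kHz, 18.1 kHz]: 5.8 kHz, 10 kHz, 13.7 kHz, 17.9 kHz.

5.8 kHz, 10 kHz, 13.7 kHz, 17.9 kHz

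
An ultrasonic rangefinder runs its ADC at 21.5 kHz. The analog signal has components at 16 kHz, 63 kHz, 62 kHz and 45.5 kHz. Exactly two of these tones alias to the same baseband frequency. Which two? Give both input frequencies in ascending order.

45.5 kHz, 62 kHz

fs/2 = 10.75 kHz.
16 kHz > fs/2 = 10.75 kHz, folds to fs − 16 kHz = 5.5 kHz.
63 kHz mod fs = 20 kHz.
20 kHz > fs/2 = 10.75 kHz, folds to fs − 20 kHz = 1.5 kHz.
62 kHz mod fs = 19 kHz.
19 kHz > fs/2 = 10.75 kHz, folds to fs − 19 kHz = 2.5 kHz.
45.5 kHz mod fs = 2.5 kHz.
2.5 kHz ≤ fs/2 = 10.75 kHz, appears at 2.5 kHz.
45.5 kHz and 62 kHz both map to 2.5 kHz.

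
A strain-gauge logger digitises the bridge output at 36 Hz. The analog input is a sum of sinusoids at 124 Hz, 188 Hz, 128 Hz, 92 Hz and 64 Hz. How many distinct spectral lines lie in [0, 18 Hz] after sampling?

fs/2 = 18 Hz.
124 Hz mod fs = 16 Hz.
16 Hz ≤ fs/2 = 18 Hz, appears at 16 Hz.
188 Hz mod fs = 8 Hz.
8 Hz ≤ fs/2 = 18 Hz, appears at 8 Hz.
128 Hz mod fs = 20 Hz.
20 Hz > fs/2 = 18 Hz, folds to fs − 20 Hz = 16 Hz.
92 Hz mod fs = 20 Hz.
20 Hz > fs/2 = 18 Hz, folds to fs − 20 Hz = 16 Hz.
64 Hz mod fs = 28 Hz.
28 Hz > fs/2 = 18 Hz, folds to fs − 28 Hz = 8 Hz.
Distinct values: {8 Hz, 16 Hz} → 2.

2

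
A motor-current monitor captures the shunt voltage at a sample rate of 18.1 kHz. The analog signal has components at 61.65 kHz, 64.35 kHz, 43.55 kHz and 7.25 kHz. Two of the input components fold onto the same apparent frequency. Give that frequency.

fs/2 = 9.05 kHz.
61.65 kHz mod fs = 7.35 kHz.
7.35 kHz ≤ fs/2 = 9.05 kHz, appears at 7.35 kHz.
64.35 kHz mod fs = 10.05 kHz.
10.05 kHz > fs/2 = 9.05 kHz, folds to fs − 10.05 kHz = 8.05 kHz.
43.55 kHz mod fs = 7.35 kHz.
7.35 kHz ≤ fs/2 = 9.05 kHz, appears at 7.35 kHz.
7.25 kHz ≤ fs/2 = 9.05 kHz, passes unchanged.
43.55 kHz and 61.65 kHz both map to 7.35 kHz.

7.35 kHz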